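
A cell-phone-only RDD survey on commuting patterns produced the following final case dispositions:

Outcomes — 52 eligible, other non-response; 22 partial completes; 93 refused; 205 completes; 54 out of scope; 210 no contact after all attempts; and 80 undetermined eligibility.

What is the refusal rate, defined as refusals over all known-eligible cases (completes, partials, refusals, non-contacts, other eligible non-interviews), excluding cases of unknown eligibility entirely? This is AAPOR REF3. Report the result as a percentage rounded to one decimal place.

16.0%

Num = 93
Denominator = 205 + 22 + 93 + 210 + 52 = 582
REF3 = 93 / 582 = 0.1598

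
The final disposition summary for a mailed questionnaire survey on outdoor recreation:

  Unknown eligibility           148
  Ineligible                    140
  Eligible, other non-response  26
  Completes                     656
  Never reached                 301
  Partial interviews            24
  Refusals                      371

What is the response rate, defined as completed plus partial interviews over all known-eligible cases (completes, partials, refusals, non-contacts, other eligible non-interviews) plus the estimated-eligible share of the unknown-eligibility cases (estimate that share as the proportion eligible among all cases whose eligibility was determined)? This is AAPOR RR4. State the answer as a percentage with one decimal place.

45.0%

Num → 656 + 24 = 680
Known eligible → 656 + 24 + 371 + 301 + 26 = 1378
e = 1378 / (1378 + 140) = 1378 / 1518 = 0.9078
e × U → 0.9078 × 148 = 134.35
Denom → 1378 + 134.35 = 1512.35
RR4 = 680 / 1512.35 = 0.4496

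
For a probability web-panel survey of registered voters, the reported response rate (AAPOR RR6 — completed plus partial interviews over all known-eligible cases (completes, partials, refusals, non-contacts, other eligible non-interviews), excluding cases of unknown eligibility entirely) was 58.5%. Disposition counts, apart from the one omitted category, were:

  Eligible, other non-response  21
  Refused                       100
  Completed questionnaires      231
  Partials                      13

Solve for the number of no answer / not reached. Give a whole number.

52

Num = 231 + 13 = 244
RR6 = 244 / D = 0.585
D = 244 / 0.585 = 417.1
Remaining denominator categories sum to 365
no answer / not reached = 417.1 − 365 ≈ 52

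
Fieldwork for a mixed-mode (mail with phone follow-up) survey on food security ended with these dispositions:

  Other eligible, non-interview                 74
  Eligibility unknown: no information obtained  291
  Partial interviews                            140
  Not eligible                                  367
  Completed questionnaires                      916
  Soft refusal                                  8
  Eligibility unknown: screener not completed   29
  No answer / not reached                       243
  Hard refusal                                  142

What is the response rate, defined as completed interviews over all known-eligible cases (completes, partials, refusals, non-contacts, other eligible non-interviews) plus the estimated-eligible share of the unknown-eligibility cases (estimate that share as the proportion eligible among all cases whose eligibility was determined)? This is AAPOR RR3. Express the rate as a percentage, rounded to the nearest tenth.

51.4%

Refusal or break-off = 142 + 8 = 150
Undetermined eligibility = 29 + 291 = 320
Numerator → 916
Determined eligible → 916 + 140 + 150 + 243 + 74 = 1523
e = 1523 / (1523 + 367) = 1523 / 1890 = 0.8058
Eligible share of unknowns → 0.8058 × 320 = 257.86
Denom → 1523 + 257.86 = 1780.86
RR3 = 916 / 1780.86 = 0.5144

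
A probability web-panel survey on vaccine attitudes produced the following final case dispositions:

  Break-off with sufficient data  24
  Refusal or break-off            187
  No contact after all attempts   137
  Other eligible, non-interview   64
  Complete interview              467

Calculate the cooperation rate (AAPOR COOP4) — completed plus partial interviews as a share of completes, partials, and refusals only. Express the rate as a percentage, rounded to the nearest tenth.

Num: 467 + 24 = 491
Base: 467 + 24 + 187 = 678
COOP4 = 491 / 678 = 0.7242

72.4%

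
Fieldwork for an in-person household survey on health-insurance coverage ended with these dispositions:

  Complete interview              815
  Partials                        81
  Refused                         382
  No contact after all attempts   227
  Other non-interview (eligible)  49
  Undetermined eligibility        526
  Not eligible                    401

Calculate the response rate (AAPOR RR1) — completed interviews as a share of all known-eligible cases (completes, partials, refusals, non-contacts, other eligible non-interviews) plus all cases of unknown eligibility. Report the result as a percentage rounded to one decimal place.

Top: 815
Denominator: 815 + 81 + 382 + 227 + 49 + 526 = 2080
RR1 = 815 / 2080 = 0.3918

39.2%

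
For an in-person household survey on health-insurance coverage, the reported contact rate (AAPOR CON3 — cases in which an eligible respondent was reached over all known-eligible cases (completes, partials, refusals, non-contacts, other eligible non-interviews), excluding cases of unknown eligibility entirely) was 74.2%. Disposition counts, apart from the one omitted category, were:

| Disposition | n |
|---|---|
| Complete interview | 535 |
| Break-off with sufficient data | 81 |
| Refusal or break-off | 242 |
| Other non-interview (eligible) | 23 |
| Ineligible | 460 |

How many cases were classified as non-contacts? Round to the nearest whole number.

306

Top: 535 + 81 + 242 + 23 = 881
CON3 = 881 / D = 0.742
D = 881 / 0.742 = 1187.3
Remaining denominator categories sum to 881
non-contacts = 1187.3 − 881 ≈ 306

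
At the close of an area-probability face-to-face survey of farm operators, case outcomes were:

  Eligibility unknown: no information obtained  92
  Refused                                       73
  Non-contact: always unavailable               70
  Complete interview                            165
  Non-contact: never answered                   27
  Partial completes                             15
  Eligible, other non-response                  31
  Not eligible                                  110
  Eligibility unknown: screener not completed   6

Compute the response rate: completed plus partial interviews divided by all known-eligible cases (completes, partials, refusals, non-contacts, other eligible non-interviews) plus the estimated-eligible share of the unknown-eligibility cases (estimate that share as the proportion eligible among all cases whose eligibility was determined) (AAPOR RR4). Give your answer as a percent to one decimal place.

No contact after all attempts = 27 + 70 = 97
Unknown eligibility = 6 + 92 = 98
Top → 165 + 15 = 180
Eligible (known) → 165 + 15 + 73 + 97 + 31 = 381
e = 381 / (381 + 110) = 381 / 491 = 0.7760
Eligible share of unknowns → 0.7760 × 98 = 76.05
Denom → 381 + 76.05 = 457.05
RR4 = 180 / 457.05 = 0.3938

39.4%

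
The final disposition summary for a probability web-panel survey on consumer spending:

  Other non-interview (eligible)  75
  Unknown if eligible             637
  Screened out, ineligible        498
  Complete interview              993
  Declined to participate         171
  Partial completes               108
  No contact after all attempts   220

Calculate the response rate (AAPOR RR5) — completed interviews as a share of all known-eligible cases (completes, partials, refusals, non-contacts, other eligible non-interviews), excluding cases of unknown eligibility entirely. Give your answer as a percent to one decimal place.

63.4%

Num → 993
Denominator → 993 + 108 + 171 + 220 + 75 = 1567
RR5 = 993 / 1567 = 0.6337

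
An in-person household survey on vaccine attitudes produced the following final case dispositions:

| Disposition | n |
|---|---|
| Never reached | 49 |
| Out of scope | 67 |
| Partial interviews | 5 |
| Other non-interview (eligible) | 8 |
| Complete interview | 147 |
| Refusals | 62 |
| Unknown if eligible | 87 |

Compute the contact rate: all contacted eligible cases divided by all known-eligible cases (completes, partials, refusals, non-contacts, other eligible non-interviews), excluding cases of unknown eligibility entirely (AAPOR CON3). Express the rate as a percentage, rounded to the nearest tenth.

81.9%

Top: 147 + 5 + 62 + 8 = 222
Denom: 147 + 5 + 62 + 49 + 8 = 271
CON3 = 222 / 271 = 0.8192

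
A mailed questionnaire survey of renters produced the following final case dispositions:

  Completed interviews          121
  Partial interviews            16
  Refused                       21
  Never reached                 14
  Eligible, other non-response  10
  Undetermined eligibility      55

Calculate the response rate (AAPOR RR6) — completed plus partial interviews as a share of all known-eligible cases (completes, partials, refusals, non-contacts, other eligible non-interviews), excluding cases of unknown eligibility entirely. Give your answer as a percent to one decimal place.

Top = 121 + 16 = 137
Denominator = 121 + 16 + 21 + 14 + 10 = 182
RR6 = 137 / 182 = 0.7527

75.3%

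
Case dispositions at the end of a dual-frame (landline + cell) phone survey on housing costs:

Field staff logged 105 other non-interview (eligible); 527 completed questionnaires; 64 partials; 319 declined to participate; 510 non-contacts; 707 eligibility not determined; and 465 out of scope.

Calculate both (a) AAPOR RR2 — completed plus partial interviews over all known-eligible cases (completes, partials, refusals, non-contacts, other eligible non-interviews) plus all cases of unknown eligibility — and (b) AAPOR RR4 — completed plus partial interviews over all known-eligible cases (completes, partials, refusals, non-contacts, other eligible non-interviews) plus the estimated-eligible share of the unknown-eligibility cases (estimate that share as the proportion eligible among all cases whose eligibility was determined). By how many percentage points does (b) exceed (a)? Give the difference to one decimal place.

2.1

Numerator: 527 + 64 = 591
Denom: 527 + 64 + 319 + 510 + 105 + 707 = 2232
RR2 = 591 / 2232 = 0.2648
Eligible (known): 527 + 64 + 319 + 510 + 105 = 1525
e = 1525 / (1525 + 465) = 1525 / 1990 = 0.7663
Eligible share of unknowns: 0.7663 × 707 = 541.77
Denom: 1525 + 541.77 = 2066.77
RR4 = 591 / 2066.77 = 0.2860
Difference = 28.60 − 26.48 = 2.12 percentage points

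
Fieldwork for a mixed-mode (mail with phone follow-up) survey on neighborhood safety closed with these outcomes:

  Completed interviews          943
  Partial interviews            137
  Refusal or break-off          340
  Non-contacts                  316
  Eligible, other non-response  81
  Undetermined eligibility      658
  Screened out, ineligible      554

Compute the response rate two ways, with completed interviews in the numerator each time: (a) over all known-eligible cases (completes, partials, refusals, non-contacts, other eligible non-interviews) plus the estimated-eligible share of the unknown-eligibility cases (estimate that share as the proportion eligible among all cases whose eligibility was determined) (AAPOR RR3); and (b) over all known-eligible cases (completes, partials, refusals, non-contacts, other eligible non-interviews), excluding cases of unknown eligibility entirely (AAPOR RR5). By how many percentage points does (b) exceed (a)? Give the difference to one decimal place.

11.3

Top: 943
Determined eligible: 943 + 137 + 340 + 316 + 81 = 1817
e = 1817 / (1817 + 554) = 1817 / 2371 = 0.7663
Estimated eligible among unknowns: 0.7663 × 658 = 504.23
Base: 1817 + 504.23 = 2321.23
RR3 = 943 / 2321.23 = 0.4063
Base: 943 + 137 + 340 + 316 + 81 = 1817
RR5 = 943 / 1817 = 0.5190
Difference = 51.90 − 40.63 = 11.27 percentage points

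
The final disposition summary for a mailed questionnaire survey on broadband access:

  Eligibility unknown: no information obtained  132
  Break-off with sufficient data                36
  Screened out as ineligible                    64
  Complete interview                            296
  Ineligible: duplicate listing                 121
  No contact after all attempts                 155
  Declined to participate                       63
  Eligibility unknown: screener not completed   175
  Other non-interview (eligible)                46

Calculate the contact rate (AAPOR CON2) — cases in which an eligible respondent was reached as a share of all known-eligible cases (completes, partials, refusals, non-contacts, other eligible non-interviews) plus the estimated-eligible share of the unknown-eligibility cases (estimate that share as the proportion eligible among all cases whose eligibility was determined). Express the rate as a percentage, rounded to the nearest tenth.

53.1%

Undetermined eligibility = 175 + 132 = 307
Ineligible = 64 + 121 = 185
Top: 296 + 36 + 63 + 46 = 441
Determined eligible: 296 + 36 + 63 + 155 + 46 = 596
e = 596 / (596 + 185) = 596 / 781 = 0.7631
e × U: 0.7631 × 307 = 234.27
Denom: 596 + 234.27 = 830.27
CON2 = 441 / 830.27 = 0.5312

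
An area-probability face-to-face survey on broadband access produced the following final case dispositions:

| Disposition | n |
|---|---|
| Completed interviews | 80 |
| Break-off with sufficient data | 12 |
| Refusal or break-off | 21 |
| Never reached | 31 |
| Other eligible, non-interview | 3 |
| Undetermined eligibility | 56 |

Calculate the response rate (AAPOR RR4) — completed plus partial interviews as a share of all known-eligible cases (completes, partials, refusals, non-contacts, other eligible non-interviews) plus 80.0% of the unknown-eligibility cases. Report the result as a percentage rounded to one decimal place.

Top: 80 + 12 = 92
Determined eligible: 80 + 12 + 21 + 31 + 3 = 147
Estimated eligible among unknowns: 0.8000 × 56 = 44.80
Denom: 147 + 44.80 = 191.80
RR4 = 92 / 191.80 = 0.4797

48.0%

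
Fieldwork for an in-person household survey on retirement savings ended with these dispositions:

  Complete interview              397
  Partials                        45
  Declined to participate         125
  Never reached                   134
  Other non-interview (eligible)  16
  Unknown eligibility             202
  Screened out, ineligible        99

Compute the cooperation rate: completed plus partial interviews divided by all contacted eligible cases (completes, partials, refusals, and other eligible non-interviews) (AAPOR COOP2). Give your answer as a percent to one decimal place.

Num: 397 + 45 = 442
Base: 397 + 45 + 125 + 16 = 583
COOP2 = 442 / 583 = 0.7581

75.8%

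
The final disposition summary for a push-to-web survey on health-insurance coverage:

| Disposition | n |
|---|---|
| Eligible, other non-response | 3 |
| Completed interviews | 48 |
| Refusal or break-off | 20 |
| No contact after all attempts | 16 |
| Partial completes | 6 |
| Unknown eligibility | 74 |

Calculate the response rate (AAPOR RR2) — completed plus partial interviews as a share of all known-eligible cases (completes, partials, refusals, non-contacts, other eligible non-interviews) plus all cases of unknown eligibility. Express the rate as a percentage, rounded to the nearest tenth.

32.3%

Num → 48 + 6 = 54
Denominator → 48 + 6 + 20 + 16 + 3 + 74 = 167
RR2 = 54 / 167 = 0.3234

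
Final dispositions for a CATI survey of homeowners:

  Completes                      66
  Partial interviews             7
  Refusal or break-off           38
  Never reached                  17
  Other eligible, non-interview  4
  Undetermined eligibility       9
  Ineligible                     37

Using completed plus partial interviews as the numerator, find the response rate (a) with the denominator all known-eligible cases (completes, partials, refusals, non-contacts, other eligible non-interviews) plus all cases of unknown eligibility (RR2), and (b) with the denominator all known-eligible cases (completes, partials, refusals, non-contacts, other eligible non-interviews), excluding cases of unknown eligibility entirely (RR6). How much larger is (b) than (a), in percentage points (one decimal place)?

Numerator: 66 + 7 = 73
Denom: 66 + 7 + 38 + 17 + 4 + 9 = 141
RR2 = 73 / 141 = 0.5177
Denom: 66 + 7 + 38 + 17 + 4 = 132
RR6 = 73 / 132 = 0.5530
Difference = 55.30 − 51.77 = 3.53 percentage points

3.5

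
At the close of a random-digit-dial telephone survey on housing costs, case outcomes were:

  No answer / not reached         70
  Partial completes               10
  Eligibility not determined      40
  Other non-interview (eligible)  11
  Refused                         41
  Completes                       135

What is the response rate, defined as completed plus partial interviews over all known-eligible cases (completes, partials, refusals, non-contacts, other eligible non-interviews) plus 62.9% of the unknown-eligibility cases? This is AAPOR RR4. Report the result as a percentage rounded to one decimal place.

Num = 135 + 10 = 145
Eligible (known) = 135 + 10 + 41 + 70 + 11 = 267
Eligible share of unknowns = 0.6290 × 40 = 25.16
Denominator = 267 + 25.16 = 292.16
RR4 = 145 / 292.16 = 0.4963

49.6%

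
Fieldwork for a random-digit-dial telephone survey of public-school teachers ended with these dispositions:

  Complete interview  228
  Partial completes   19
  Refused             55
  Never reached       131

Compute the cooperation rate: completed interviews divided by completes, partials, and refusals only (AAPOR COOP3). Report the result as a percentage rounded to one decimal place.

75.5%

Numerator: 228
Denominator: 228 + 19 + 55 = 302
COOP3 = 228 / 302 = 0.7550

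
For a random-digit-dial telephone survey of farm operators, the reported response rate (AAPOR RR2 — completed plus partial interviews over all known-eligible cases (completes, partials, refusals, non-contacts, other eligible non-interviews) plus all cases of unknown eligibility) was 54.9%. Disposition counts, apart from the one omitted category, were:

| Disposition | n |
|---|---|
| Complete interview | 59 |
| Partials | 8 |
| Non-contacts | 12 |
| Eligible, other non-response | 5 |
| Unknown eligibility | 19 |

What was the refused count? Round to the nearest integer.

19

Top = 59 + 8 = 67
RR2 = 67 / D = 0.549
D = 67 / 0.549 = 122.0
Remaining denominator categories sum to 103
refused = 122.0 − 103 ≈ 19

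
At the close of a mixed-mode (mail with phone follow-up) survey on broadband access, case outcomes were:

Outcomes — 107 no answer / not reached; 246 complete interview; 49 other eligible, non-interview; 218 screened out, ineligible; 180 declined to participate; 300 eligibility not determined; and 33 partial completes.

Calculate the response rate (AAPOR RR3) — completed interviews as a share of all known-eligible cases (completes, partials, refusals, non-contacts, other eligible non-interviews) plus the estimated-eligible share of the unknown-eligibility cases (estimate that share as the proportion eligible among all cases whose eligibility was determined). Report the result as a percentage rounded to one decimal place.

29.4%

Num → 246
Determined eligible → 246 + 33 + 180 + 107 + 49 = 615
e = 615 / (615 + 218) = 615 / 833 = 0.7383
e × U → 0.7383 × 300 = 221.49
Denominator → 615 + 221.49 = 836.49
RR3 = 246 / 836.49 = 0.2941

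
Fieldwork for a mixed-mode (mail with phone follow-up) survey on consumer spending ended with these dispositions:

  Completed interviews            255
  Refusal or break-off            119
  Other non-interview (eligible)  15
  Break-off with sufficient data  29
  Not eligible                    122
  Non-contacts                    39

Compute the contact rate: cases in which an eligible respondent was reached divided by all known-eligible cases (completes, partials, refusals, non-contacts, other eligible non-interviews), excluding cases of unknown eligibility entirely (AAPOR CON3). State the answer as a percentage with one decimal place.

Top → 255 + 29 + 119 + 15 = 418
Base → 255 + 29 + 119 + 39 + 15 = 457
CON3 = 418 / 457 = 0.9147

91.5%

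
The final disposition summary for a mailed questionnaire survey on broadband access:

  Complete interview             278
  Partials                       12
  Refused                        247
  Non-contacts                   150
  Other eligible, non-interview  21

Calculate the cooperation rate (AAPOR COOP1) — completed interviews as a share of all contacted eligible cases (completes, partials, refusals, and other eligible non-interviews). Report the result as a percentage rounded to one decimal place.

Top = 278
Denominator = 278 + 12 + 247 + 21 = 558
COOP1 = 278 / 558 = 0.4982

49.8%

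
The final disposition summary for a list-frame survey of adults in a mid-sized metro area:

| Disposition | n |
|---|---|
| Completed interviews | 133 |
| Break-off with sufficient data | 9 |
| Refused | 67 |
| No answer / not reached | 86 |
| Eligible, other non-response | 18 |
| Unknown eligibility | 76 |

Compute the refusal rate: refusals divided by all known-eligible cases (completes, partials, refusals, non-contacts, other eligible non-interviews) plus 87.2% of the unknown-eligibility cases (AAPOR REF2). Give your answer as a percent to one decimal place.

17.7%

Numerator = 67
Known eligible = 133 + 9 + 67 + 86 + 18 = 313
Eligible share of unknowns = 0.8720 × 76 = 66.27
Base = 313 + 66.27 = 379.27
REF2 = 67 / 379.27 = 0.1767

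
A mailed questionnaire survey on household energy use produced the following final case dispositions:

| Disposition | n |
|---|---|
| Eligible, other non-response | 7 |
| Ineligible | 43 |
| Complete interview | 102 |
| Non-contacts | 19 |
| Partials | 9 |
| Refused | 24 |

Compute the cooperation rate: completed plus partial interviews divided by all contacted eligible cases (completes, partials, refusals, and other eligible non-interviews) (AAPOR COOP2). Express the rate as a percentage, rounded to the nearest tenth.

78.2%

Numerator = 102 + 9 = 111
Base = 102 + 9 + 24 + 7 = 142
COOP2 = 111 / 142 = 0.7817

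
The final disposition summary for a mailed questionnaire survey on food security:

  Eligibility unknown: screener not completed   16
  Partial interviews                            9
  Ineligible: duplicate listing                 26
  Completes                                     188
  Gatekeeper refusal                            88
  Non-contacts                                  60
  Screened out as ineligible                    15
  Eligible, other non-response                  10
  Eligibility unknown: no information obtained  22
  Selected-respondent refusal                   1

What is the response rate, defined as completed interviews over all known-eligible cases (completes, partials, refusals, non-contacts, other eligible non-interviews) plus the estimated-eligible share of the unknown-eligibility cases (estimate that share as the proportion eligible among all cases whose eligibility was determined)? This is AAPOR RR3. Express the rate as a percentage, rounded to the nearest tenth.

48.2%

Refused = 88 + 1 = 89
Unknown if eligible = 16 + 22 = 38
Not eligible = 15 + 26 = 41
Top → 188
Eligible (known) → 188 + 9 + 89 + 60 + 10 = 356
e = 356 / (356 + 41) = 356 / 397 = 0.8967
Eligible share of unknowns → 0.8967 × 38 = 34.07
Denominator → 356 + 34.07 = 390.07
RR3 = 188 / 390.07 = 0.4820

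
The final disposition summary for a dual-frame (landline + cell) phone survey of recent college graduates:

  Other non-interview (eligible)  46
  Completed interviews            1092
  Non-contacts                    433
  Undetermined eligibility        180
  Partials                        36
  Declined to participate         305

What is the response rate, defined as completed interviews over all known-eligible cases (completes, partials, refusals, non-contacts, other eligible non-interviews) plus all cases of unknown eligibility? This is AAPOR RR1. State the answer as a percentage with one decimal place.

52.2%

Num: 1092
Denom: 1092 + 36 + 305 + 433 + 46 + 180 = 2092
RR1 = 1092 / 2092 = 0.5220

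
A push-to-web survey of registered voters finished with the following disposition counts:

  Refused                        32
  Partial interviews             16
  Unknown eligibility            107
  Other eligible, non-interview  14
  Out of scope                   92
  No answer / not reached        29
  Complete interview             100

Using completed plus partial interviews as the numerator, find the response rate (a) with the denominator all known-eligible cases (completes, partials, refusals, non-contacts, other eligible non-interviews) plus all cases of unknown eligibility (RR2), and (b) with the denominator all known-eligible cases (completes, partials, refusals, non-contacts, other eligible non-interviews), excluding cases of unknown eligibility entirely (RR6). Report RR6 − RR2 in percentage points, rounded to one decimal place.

Top: 100 + 16 = 116
Base: 100 + 16 + 32 + 29 + 14 + 107 = 298
RR2 = 116 / 298 = 0.3893
Base: 100 + 16 + 32 + 29 + 14 = 191
RR6 = 116 / 191 = 0.6073
Difference = 60.73 − 38.93 = 21.80 percentage points

21.8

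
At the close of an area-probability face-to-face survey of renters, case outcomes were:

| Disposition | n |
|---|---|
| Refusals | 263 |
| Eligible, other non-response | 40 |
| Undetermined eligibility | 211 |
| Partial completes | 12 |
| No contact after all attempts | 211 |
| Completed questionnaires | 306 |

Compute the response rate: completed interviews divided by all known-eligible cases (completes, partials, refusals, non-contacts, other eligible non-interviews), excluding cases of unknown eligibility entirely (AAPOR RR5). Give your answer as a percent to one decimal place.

36.8%

Num = 306
Base = 306 + 12 + 263 + 211 + 40 = 832
RR5 = 306 / 832 = 0.3678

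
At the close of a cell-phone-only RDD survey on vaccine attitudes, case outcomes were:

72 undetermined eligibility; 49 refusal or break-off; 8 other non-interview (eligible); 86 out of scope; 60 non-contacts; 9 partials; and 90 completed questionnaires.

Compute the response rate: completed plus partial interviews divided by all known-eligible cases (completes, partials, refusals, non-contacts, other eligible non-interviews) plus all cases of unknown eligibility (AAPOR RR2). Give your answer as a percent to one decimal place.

34.4%

Numerator: 90 + 9 = 99
Base: 90 + 9 + 49 + 60 + 8 + 72 = 288
RR2 = 99 / 288 = 0.3438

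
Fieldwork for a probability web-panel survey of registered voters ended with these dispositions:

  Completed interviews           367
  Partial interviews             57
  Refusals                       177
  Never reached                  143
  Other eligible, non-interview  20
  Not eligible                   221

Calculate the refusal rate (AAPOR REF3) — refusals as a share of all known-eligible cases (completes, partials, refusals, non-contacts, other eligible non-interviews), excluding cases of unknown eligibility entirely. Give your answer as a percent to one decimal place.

23.2%

Numerator → 177
Denom → 367 + 57 + 177 + 143 + 20 = 764
REF3 = 177 / 764 = 0.2317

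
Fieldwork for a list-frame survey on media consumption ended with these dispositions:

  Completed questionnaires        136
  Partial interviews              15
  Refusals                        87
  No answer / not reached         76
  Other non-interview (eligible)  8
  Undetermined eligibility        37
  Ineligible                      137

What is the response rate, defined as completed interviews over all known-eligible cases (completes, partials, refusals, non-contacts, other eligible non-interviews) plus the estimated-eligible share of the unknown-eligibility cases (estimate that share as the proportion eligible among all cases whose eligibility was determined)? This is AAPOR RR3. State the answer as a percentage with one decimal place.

39.1%

Top: 136
Eligible (known): 136 + 15 + 87 + 76 + 8 = 322
e = 322 / (322 + 137) = 322 / 459 = 0.7015
e × U: 0.7015 × 37 = 25.96
Denom: 322 + 25.96 = 347.96
RR3 = 136 / 347.96 = 0.3908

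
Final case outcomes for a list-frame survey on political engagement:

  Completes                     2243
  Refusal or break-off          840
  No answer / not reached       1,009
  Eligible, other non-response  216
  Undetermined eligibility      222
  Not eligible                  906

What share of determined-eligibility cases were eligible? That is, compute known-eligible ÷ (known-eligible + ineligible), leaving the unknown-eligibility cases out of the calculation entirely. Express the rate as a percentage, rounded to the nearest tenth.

82.6%

Eligible (known) → 2243 + 840 + 1009 + 216 = 4308
e = 4308 / (4308 + 906) = 4308 / 5214 = 0.8262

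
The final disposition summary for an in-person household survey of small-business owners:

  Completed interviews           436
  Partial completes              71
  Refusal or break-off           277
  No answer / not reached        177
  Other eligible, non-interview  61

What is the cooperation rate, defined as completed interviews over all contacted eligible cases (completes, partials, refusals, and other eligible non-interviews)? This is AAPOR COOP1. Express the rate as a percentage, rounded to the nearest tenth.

Num: 436
Base: 436 + 71 + 277 + 61 = 845
COOP1 = 436 / 845 = 0.5160

51.6%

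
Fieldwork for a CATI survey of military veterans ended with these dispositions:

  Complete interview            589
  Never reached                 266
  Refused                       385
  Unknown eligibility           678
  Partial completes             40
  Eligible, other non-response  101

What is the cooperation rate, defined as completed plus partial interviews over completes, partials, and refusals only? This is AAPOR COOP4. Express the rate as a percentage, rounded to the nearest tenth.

Num → 589 + 40 = 629
Denom → 589 + 40 + 385 = 1014
COOP4 = 629 / 1014 = 0.6203

62.0%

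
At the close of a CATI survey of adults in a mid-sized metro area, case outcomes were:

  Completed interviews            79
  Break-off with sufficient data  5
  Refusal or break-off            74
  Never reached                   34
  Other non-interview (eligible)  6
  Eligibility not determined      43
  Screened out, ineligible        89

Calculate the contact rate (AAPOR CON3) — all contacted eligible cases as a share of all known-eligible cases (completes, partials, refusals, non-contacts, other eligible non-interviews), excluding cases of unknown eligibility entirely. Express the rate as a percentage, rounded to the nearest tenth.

Num: 79 + 5 + 74 + 6 = 164
Base: 79 + 5 + 74 + 34 + 6 = 198
CON3 = 164 / 198 = 0.8283

82.8%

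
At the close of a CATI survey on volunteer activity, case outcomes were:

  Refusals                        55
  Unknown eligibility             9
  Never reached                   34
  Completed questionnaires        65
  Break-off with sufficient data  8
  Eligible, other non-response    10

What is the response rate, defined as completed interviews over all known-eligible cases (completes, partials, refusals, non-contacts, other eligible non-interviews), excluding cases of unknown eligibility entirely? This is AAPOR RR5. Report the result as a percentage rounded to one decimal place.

Num: 65
Base: 65 + 8 + 55 + 34 + 10 = 172
RR5 = 65 / 172 = 0.3779

37.8%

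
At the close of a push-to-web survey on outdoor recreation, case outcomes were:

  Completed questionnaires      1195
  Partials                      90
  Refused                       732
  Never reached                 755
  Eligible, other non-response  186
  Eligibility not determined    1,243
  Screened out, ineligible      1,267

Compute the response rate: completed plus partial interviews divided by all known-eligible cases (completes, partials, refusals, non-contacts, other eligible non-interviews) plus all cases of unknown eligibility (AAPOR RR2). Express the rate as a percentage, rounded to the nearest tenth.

Num: 1195 + 90 = 1285
Denominator: 1195 + 90 + 732 + 755 + 186 + 1243 = 4201
RR2 = 1285 / 4201 = 0.3059

30.6%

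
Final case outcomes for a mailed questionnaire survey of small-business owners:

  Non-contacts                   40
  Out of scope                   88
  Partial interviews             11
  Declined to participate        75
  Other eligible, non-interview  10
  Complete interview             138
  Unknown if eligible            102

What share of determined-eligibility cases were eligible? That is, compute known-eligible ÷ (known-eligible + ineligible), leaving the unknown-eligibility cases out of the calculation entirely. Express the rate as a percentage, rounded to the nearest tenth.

Known eligible = 138 + 11 + 75 + 40 + 10 = 274
e = 274 / (274 + 88) = 274 / 362 = 0.7569

75.7%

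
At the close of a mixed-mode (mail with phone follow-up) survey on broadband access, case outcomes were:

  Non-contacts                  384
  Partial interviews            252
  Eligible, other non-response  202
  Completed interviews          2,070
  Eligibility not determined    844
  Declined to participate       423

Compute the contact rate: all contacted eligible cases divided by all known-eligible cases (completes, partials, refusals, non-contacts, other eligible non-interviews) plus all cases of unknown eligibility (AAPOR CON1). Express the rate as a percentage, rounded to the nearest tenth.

70.6%

Numerator: 2070 + 252 + 423 + 202 = 2947
Denominator: 2070 + 252 + 423 + 384 + 202 + 844 = 4175
CON1 = 2947 / 4175 = 0.7059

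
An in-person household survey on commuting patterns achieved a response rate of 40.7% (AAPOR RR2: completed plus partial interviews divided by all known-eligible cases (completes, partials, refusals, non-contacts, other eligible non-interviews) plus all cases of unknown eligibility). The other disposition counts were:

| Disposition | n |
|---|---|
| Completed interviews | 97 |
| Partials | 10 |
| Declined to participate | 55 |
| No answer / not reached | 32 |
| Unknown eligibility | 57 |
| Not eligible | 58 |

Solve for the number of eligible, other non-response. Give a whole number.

Numerator → 97 + 10 = 107
RR2 = 107 / D = 0.407
D = 107 / 0.407 = 262.9
Rest of base = 251
eligible, other non-response = 262.9 − 251 ≈ 12

12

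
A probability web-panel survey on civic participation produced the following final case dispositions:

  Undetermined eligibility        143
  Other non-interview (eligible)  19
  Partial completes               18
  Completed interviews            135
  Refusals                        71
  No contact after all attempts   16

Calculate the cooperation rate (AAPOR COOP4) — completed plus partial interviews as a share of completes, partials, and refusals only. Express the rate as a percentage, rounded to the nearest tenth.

Numerator: 135 + 18 = 153
Base: 135 + 18 + 71 = 224
COOP4 = 153 / 224 = 0.6830

68.3%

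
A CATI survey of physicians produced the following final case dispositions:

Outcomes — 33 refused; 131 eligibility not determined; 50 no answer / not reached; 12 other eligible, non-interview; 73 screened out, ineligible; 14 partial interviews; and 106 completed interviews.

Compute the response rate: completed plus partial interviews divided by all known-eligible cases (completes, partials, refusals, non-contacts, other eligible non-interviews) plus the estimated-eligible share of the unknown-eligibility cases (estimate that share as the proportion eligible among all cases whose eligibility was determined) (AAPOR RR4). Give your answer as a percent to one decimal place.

Numerator = 106 + 14 = 120
Eligible (known) = 106 + 14 + 33 + 50 + 12 = 215
e = 215 / (215 + 73) = 215 / 288 = 0.7465
Estimated eligible among unknowns = 0.7465 × 131 = 97.79
Base = 215 + 97.79 = 312.79
RR4 = 120 / 312.79 = 0.3836

38.4%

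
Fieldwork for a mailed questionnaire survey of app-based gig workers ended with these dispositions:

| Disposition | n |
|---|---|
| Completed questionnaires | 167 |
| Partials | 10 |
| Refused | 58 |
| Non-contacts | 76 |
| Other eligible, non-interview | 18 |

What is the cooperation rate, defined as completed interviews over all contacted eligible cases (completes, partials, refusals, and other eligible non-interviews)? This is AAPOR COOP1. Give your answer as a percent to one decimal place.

66.0%

Numerator = 167
Denominator = 167 + 10 + 58 + 18 = 253
COOP1 = 167 / 253 = 0.6601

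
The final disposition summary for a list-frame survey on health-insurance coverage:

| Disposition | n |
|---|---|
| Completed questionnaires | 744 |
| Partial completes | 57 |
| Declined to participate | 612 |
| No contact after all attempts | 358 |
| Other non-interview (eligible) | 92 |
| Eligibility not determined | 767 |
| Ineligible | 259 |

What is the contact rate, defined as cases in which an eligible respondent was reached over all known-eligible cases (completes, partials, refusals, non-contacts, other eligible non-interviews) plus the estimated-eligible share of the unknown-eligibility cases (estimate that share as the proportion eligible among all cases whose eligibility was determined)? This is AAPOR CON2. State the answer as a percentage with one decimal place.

Top = 744 + 57 + 612 + 92 = 1505
Eligible (known) = 744 + 57 + 612 + 358 + 92 = 1863
e = 1863 / (1863 + 259) = 1863 / 2122 = 0.8779
e × U = 0.8779 × 767 = 673.35
Denominator = 1863 + 673.35 = 2536.35
CON2 = 1505 / 2536.35 = 0.5934

59.3%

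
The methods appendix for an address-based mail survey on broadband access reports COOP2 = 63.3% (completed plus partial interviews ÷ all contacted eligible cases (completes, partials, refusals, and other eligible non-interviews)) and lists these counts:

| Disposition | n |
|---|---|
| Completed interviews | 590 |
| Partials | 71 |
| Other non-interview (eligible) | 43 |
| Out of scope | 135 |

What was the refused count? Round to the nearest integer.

340

Num = 590 + 71 = 661
COOP2 = 661 / D = 0.633
D = 661 / 0.633 = 1044.2
Other denominator terms total 704
refused = 1044.2 − 704 ≈ 340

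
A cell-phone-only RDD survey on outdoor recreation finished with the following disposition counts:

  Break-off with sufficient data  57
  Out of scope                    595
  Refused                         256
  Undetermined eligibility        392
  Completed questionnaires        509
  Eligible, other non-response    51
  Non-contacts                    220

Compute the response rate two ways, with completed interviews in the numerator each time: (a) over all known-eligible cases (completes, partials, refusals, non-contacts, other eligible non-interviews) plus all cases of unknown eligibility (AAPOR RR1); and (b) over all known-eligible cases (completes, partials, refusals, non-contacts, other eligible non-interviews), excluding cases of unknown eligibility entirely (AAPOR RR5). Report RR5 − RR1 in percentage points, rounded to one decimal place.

12.3

Numerator → 509
Base → 509 + 57 + 256 + 220 + 51 + 392 = 1485
RR1 = 509 / 1485 = 0.3428
Base → 509 + 57 + 256 + 220 + 51 = 1093
RR5 = 509 / 1093 = 0.4657
Difference = 46.57 − 34.28 = 12.29 percentage points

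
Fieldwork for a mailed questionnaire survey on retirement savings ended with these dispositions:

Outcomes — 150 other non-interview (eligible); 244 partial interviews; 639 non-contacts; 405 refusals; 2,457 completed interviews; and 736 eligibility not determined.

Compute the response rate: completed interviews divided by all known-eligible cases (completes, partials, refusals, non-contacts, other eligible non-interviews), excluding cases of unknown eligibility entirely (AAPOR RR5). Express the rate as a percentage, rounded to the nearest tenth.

Top = 2457
Denom = 2457 + 244 + 405 + 639 + 150 = 3895
RR5 = 2457 / 3895 = 0.6308

63.1%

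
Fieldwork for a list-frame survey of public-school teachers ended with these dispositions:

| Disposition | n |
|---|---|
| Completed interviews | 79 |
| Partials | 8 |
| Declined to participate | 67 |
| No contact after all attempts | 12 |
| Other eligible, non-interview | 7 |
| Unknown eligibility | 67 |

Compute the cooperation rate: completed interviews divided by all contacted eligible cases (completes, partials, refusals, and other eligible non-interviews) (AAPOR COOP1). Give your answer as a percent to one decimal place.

49.1%

Top: 79
Denominator: 79 + 8 + 67 + 7 = 161
COOP1 = 79 / 161 = 0.4907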